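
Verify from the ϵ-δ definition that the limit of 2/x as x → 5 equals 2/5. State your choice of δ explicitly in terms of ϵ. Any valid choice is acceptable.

Let ϵ > 0 be given. We seek δ > 0 such that 0 < |x − 5| < δ implies |2/x − (2/5)| < ϵ.
|2/x − (2/5)| = 2·|5 − x|/(5·|x|) = 2|x − 5|/(5|x|).
Restrict δ ≤ 5/2. Then |x − 5| < 5/2 gives |x| > 5/2, so 5|x| > 25/2.
Then |2/x − (2/5)| < 2|x − 5|/(25/2), which is < ϵ when |x − 5| < (25/4)ϵ.
Take δ = min(5/2, (25/4)ϵ). Then 0 < |x − 5| < δ gives both |x − 5| < 5/2 and |x − 5| < (25/4)ϵ, so |2/x − (2/5)| < ϵ.

δ = min(5/2, (25/4)ϵ)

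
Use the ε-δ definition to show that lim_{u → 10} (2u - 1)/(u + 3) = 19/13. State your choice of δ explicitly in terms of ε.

Let ε > 0 be given. We want δ > 0 with 0 < |u − 10| < δ ⇒ |(2u - 1)/(u + 3) − (19/13)| < ε.
Combining over a common denominator, (2u - 1)/(u + 3) − (19/13) = [(2u - 1)·13 − 19·(u + 3)] / [13·(u + 3)] = 7(u − 10) / (13(u + 3)).
So |(2u - 1)/(u + 3) − (19/13)| = 7|u − 10| / (13·|u + 3|).
Restrict δ ≤ 13/2. Then |u − 10| < 13/2 gives |u + 3| = |(u − 10) + 13| ≥ 13 − 13/2 = 13/2.
Hence |(2u - 1)/(u + 3) − (19/13)| < 7|u − 10|/(13·(13/2)) = (14/169)|u − 10|, which is < ε once |u − 10| < (169/14)ε.
Take δ = min(13/2, (169/14)ε). Then 0 < |u − 10| < δ forces both bounds, so |(2u - 1)/(u + 3) − (19/13)| < ε.

δ = min(13/2, (169/14)ε)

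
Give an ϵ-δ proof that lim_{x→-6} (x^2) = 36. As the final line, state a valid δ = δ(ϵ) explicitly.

Suppose ϵ > 0. We seek δ > 0 with 0 < |x + 6| < δ ⇒ |x^2 − 36| < ϵ.
Factor: x^2 − 36 = (x + 6)(x - 6), so |x^2 − 36| = |x + 6|·|x - 6|.
Impose δ ≤ 1 so that |x| < 7; then |x - 6| ≤ 13.
Hence |x^2 − 36| ≤ 13|x + 6|, which is < ϵ once |x + 6| < ϵ/13.
Take δ = min(1, ϵ/13). If 0 < |x + 6| < δ then both bounds hold and |x^2 − 36| ≤ 13|x + 6| < 13·(ϵ/13) = ϵ.

δ = min(1, ϵ/13)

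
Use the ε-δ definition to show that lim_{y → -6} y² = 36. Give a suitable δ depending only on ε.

Suppose ε > 0. We seek δ > 0 with 0 < |y + 6| < δ ⇒ |y² − 36| < ε.
Factor: y² − 36 = (y + 6)(y - 6), so |y² − 36| = |y + 6|·|y - 6|.
Impose δ ≤ 2 so that |y| < 8; then |y - 6| ≤ 14.
Hence |y² − 36| ≤ 14|y + 6|, which is < ε once |y + 6| < ε/14.
Take δ = min(2, ε/14). If 0 < |y + 6| < δ then both bounds hold and |y² − 36| ≤ 14|y + 6| < 14·(ε/14) = ε.

δ = min(2, ε/14)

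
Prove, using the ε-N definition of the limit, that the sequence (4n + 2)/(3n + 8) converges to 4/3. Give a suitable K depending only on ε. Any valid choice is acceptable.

K = (26/9)/ε

Suppose ε > 0. For n ≥ 1, |(4n + 2)/(3n + 8) − (4/3)| = |-26|/(3(3n + 8)) = 26/(3(3n + 8)).
Since 3n + 8 ≥ 3n for n ≥ 1, this is ≤ 26/(3·3n) = (26/9)/n.
So |(4n + 2)/(3n + 8) − (4/3)| < ε whenever n > (26/9)/ε.
Take K = (26/9)/ε. If n > K then |(4n + 2)/(3n + 8) − (4/3)| ≤ (26/9)/n < ε.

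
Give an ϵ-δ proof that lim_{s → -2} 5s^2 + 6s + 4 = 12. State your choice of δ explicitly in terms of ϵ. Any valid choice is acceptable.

Fix ϵ > 0. We want δ > 0 such that 0 < |s + 2| < δ implies |(5s^2 + 6s + 4) − 12| < ϵ.
(5s^2 + 6s + 4) − 12 = 5s^2 + 6s - 8 = (s + 2)(5s - 4).
So |(5s^2 + 6s + 4) − 12| = |s + 2|·|5s - 4|.
Require δ ≤ 2. Then |s + 2| < 2 gives |s| < 4, and by the triangle inequality |5s - 4| ≤ 5·4 + 4 = 24.
Hence |(5s^2 + 6s + 4) − 12| ≤ 24|s + 2| < ϵ provided |s + 2| < ϵ/24.
Take δ = min(2, ϵ/24). Then 0 < |s + 2| < δ gives both |s + 2| < 2 and |s + 2| < ϵ/24, so |(5s^2 + 6s + 4) − 12| < ϵ.

δ = min(2, ϵ/24)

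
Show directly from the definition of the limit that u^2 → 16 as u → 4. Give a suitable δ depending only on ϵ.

Let ϵ > 0 be given. We seek δ > 0 with 0 < |u − 4| < δ ⇒ |u^2 − 16| < ϵ.
Factor: u^2 − 16 = (u − 4)(u + 4), so |u^2 − 16| = |u − 4|·|u + 4|.
Impose δ ≤ 2 so that |u| < 6; then |u + 4| ≤ 10.
Hence |u^2 − 16| ≤ 10|u − 4|, which is < ϵ once |u − 4| < ϵ/10.
Take δ = min(2, ϵ/10). If 0 < |u − 4| < δ then both bounds hold and |u^2 − 16| ≤ 10|u − 4| < 10·(ϵ/10) = ϵ.

δ = min(2, ϵ/10)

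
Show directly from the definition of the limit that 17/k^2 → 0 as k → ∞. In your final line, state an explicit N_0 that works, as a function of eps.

N_0 = (17/eps)^{1/2}

Fix eps > 0. For k ≥ 1, |17/k^2 − 0| = 17/k^2.
17/k^2 < eps ⇔ k^2 > 17/eps ⇔ k > (17/eps)^{1/2}.
Take N_0 = (17/eps)^{1/2}. Then k > N_0 implies 17/k^2 < eps.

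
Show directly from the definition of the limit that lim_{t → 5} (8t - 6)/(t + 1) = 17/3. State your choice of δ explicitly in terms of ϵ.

Let ϵ > 0. We want δ > 0 with 0 < |t − 5| < δ ⇒ |(8t - 6)/(t + 1) − (17/3)| < ϵ.
Combining over a common denominator, (8t - 6)/(t + 1) − (17/3) = [(8t - 6)·6 − 34·(t + 1)] / [6·(t + 1)] = 14(t − 5) / (6(t + 1)).
So |(8t - 6)/(t + 1) − (17/3)| = 14|t − 5| / (6·|t + 1|).
Restrict δ ≤ 3. Then |t − 5| < 3 gives |t + 1| = |(t − 5) + 6| ≥ 6 − 3 = 3.
Hence |(8t - 6)/(t + 1) − (17/3)| < 14|t − 5|/(6·3) = (7/9)|t − 5|, which is < ϵ once |t − 5| < (9/7)ϵ.
Take δ = min(3, (9/7)ϵ). Then 0 < |t − 5| < δ forces both bounds, so |(8t - 6)/(t + 1) − (17/3)| < ϵ.

δ = min(3, (9/7)ϵ)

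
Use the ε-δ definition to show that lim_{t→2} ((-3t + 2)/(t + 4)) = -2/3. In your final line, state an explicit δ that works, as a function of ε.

δ = min(3, (9/7)ε)

Fix ε > 0. We want δ > 0 with 0 < |t − 2| < δ ⇒ |(-3t + 2)/(t + 4) + 2/3| < ε.
Combining over a common denominator, (-3t + 2)/(t + 4) + 2/3 = [(-3t + 2)·6 − (-4)·(t + 4)] / [6·(t + 4)] = -14(t − 2) / (6(t + 4)).
So |(-3t + 2)/(t + 4) + 2/3| = 14|t − 2| / (6·|t + 4|).
Require δ ≤ 3, so |t + 4| ≥ |6| − |t − 2| > 6 − 3 = 3.
Hence |(-3t + 2)/(t + 4) + 2/3| < 14|t − 2|/(6·3) = (7/9)|t − 2|, which is < ε once |t − 2| < (9/7)ε.
Take δ = min(3, (9/7)ε). Then 0 < |t − 2| < δ forces both bounds, so |(-3t + 2)/(t + 4) + 2/3| < ε.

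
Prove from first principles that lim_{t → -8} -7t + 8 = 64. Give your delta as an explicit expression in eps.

delta = eps/7

Fix eps > 0. We need delta > 0 so that 0 < |t + 8| < delta implies |(-7t + 8) − 64| < eps.
Since (-7t + 8) − 64 = -7(t + 8), we have |(-7t + 8) − 64| = 7|t + 8|.
Thus it suffices that |t + 8| < eps/7.
Take delta = eps/7. If 0 < |t + 8| < delta then |(-7t + 8) − 64| = 7|t + 8| < 7·(eps/7) = eps.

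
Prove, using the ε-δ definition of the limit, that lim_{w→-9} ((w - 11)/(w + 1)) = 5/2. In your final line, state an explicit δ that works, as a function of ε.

Suppose ε > 0. We want δ > 0 with 0 < |w + 9| < δ ⇒ |(w - 11)/(w + 1) − (5/2)| < ε.
Combining over a common denominator, (w - 11)/(w + 1) − (5/2) = [(w - 11)·(-8) − (-20)·(w + 1)] / [(-8)·(w + 1)] = 12(w + 9) / ((-8)(w + 1)).
So |(w - 11)/(w + 1) − (5/2)| = 12|w + 9| / (8·|w + 1|).
Require δ ≤ 4, so |w + 1| ≥ |-8| − |w + 9| > 8 − 4 = 4.
Hence |(w - 11)/(w + 1) − (5/2)| < 12|w + 9|/(8·4) = (3/8)|w + 9|, which is < ε once |w + 9| < (8/3)ε.
Take δ = min(4, (8/3)ε). Then 0 < |w + 9| < δ forces both bounds, so |(w - 11)/(w + 1) − (5/2)| < ε.

δ = min(4, (8/3)ε)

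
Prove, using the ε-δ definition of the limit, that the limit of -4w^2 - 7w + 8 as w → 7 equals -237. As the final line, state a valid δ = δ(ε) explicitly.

δ = min(1, ε/67)

Let ε > 0 be given. We want δ > 0 such that 0 < |w − 7| < δ implies |(-4w^2 - 7w + 8) + 237| < ε.
(-4w^2 - 7w + 8) + 237 = -4w^2 - 7w + 245 = (w − 7)(-4w - 35).
So |(-4w^2 - 7w + 8) + 237| = |w − 7|·|-4w - 35|.
Assume first that |w − 7| < 1, so |w| < 8. Then |-4w - 35| ≤ 4·8 + 35 = 67.
Hence |(-4w^2 - 7w + 8) + 237| ≤ 67|w − 7| < ε provided |w − 7| < ε/67.
Choosing δ = min(1, ε/67) ensures both conditions, hence |(-4w^2 - 7w + 8) + 237| < ε.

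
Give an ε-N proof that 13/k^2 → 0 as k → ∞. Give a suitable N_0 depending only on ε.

Let ε > 0. For k ≥ 1, |13/k^2 − 0| = 13/k^2.
13/k^2 < ε ⇔ k^2 > 13/ε ⇔ k > (13/ε)^{1/2}.
Take N_0 = (13/ε)^{1/2}. Then k > N_0 implies 13/k^2 < ε.

N_0 = (13/ε)^{1/2}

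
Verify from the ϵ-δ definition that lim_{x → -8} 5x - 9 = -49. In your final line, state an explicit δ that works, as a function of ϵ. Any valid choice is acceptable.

Let ϵ > 0 be given. We need δ > 0 so that 0 < |x + 8| < δ implies |(5x - 9) + 49| < ϵ.
|(5x - 9) + 49| = |5x + 40| = 5|x + 8|.
Thus it suffices that |x + 8| < ϵ/5.
Take δ = ϵ/5. If 0 < |x + 8| < δ then |(5x - 9) + 49| = 5|x + 8| < 5·(ϵ/5) = ϵ.

δ = ϵ/5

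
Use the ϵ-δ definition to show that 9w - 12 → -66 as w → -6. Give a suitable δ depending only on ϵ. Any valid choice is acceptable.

δ = ϵ/9

Suppose ϵ > 0. We need δ > 0 so that 0 < |w + 6| < δ implies |(9w - 12) + 66| < ϵ.
|(9w - 12) + 66| = |9w + 54| = 9|w + 6|.
So 9|w + 6| < ϵ exactly when |w + 6| < ϵ/9.
Take δ = ϵ/9. If 0 < |w + 6| < δ then |(9w - 12) + 66| = 9|w + 6| < 9·(ϵ/9) = ϵ.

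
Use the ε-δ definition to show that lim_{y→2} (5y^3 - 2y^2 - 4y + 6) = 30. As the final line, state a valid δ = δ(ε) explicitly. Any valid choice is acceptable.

Fix ε > 0. We want δ > 0 such that 0 < |y − 2| < δ implies |(5y^3 - 2y^2 - 4y + 6) − 30| < ε.
(5y^3 - 2y^2 - 4y + 6) − 30 = 5y^3 - 2y^2 - 4y - 24 = (y − 2)(5y^2 + 8y + 12).
So |(5y^3 - 2y^2 - 4y + 6) − 30| = |y − 2|·|5y^2 + 8y + 12|.
Assume first that |y − 2| < 2, so |y| < 4. Then |5y^2 + 8y + 12| ≤ 5·4^2 + 8·4 + 12 = 124.
Hence |(5y^3 - 2y^2 - 4y + 6) − 30| ≤ 124|y − 2| < ε provided |y − 2| < ε/124.
Choosing δ = min(2, ε/124) ensures both conditions, hence |(5y^3 - 2y^2 - 4y + 6) − 30| < ε.

δ = min(2, ε/124)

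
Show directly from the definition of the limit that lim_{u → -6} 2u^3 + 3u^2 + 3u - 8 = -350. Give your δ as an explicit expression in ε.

Let ε > 0 be given. We want δ > 0 such that 0 < |u + 6| < δ implies |(2u^3 + 3u^2 + 3u - 8) + 350| < ε.
(2u^3 + 3u^2 + 3u - 8) + 350 = 2u^3 + 3u^2 + 3u + 342 = (u + 6)(2u^2 - 9u + 57).
So |(2u^3 + 3u^2 + 3u - 8) + 350| = |u + 6|·|2u^2 - 9u + 57|.
Require δ ≤ 2. Then |u + 6| < 2 gives |u| < 8, and by the triangle inequality |2u^2 - 9u + 57| ≤ 2·8^2 + 9·8 + 57 = 257.
Hence |(2u^3 + 3u^2 + 3u - 8) + 350| ≤ 257|u + 6| < ε provided |u + 6| < ε/257.
Take δ = min(2, ε/257). Then 0 < |u + 6| < δ gives both |u + 6| < 2 and |u + 6| < ε/257, so |(2u^3 + 3u^2 + 3u - 8) + 350| < ε.

δ = min(2, ε/257)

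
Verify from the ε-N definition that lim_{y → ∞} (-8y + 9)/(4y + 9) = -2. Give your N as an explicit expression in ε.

N = (27/4)/ε

Let ε > 0. We seek N > 0 such that y > N implies |(-8y + 9)/(4y + 9) + 2| < ε.
(-8y + 9)/(4y + 9) + 2 = (4(-8y + 9) − (-8)(4y + 9)) / (4(4y + 9)) = 108/(4(4y + 9)).
For y > 0 we have 4y + 9 > 4y, so |(-8y + 9)/(4y + 9) + 2| = 108/(4(4y + 9)) < 108/(4·4y) = (27/4)/y.
Thus |(-8y + 9)/(4y + 9) + 2| < ε whenever y > (27/4)/ε.
Take N = (27/4)/ε. If y > N then |(-8y + 9)/(4y + 9) + 2| < (27/4)/y < ε.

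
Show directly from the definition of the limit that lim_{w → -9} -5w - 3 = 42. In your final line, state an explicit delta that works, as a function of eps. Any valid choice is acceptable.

Let eps > 0 be given. We need delta > 0 so that 0 < |w + 9| < delta implies |(-5w - 3) − 42| < eps.
Since (-5w - 3) − 42 = -5(w + 9), we have |(-5w - 3) − 42| = 5|w + 9|.
Thus it suffices that |w + 9| < eps/5.
Choosing delta = eps/5 gives |(-5w - 3) − 42| = 5|w + 9| < eps whenever |w + 9| < delta.

delta = eps/5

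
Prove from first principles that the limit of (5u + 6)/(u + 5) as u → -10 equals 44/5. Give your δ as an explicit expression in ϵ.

δ = min(5/2, (25/38)ϵ)

Suppose ϵ > 0. We want δ > 0 with 0 < |u + 10| < δ ⇒ |(5u + 6)/(u + 5) − (44/5)| < ϵ.
Combining over a common denominator, (5u + 6)/(u + 5) − (44/5) = [(5u + 6)·(-5) − (-44)·(u + 5)] / [(-5)·(u + 5)] = 19(u + 10) / ((-5)(u + 5)).
So |(5u + 6)/(u + 5) − (44/5)| = 19|u + 10| / (5·|u + 5|).
Restrict δ ≤ 5/2. Then |u + 10| < 5/2 gives |u + 5| = |(u + 10) + (-5)| ≥ 5 − 5/2 = 5/2.
Hence |(5u + 6)/(u + 5) − (44/5)| < 19|u + 10|/(5·(5/2)) = (38/25)|u + 10|, which is < ϵ once |u + 10| < (25/38)ϵ.
Take δ = min(5/2, (25/38)ϵ). Then 0 < |u + 10| < δ forces both bounds, so |(5u + 6)/(u + 5) − (44/5)| < ϵ.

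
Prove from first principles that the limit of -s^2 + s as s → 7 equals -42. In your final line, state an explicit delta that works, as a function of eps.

Let eps > 0 be given. We want delta > 0 such that 0 < |s − 7| < delta implies |(-s^2 + s) + 42| < eps.
(-s^2 + s) + 42 = -s^2 + s + 42 = (s − 7)(-s - 6).
So |(-s^2 + s) + 42| = |s − 7|·|-s - 6|.
Assume first that |s − 7| < 1, so |s| < 8. Then |-s - 6| ≤ 8 + 6 = 14.
Hence |(-s^2 + s) + 42| ≤ 14|s − 7| < eps provided |s − 7| < eps/14.
Choosing delta = min(1, eps/14) ensures both conditions, hence |(-s^2 + s) + 42| < eps.

delta = min(1, eps/14)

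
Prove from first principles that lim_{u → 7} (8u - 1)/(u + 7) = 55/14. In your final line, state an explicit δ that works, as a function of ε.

Let ε > 0 be given. We want δ > 0 with 0 < |u − 7| < δ ⇒ |(8u - 1)/(u + 7) − (55/14)| < ε.
Combining over a common denominator, (8u - 1)/(u + 7) − (55/14) = [(8u - 1)·14 − 55·(u + 7)] / [14·(u + 7)] = 57(u − 7) / (14(u + 7)).
So |(8u - 1)/(u + 7) − (55/14)| = 57|u − 7| / (14·|u + 7|).
Require δ ≤ 7, so |u + 7| ≥ |14| − |u − 7| > 14 − 7 = 7.
Hence |(8u - 1)/(u + 7) − (55/14)| < 57|u − 7|/(14·7) = (57/98)|u − 7|, which is < ε once |u − 7| < (98/57)ε.
Take δ = min(7, (98/57)ε). Then 0 < |u − 7| < δ forces both bounds, so |(8u - 1)/(u + 7) − (55/14)| < ε.

δ = min(7, (98/57)ε)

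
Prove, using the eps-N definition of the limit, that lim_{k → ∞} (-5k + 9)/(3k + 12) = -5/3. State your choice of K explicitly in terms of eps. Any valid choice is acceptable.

Suppose eps > 0. For k ≥ 1, |(-5k + 9)/(3k + 12) + 5/3| = |87|/(3(3k + 12)) = 87/(3(3k + 12)).
Since 3k + 12 ≥ 3k for k ≥ 1, this is ≤ 87/(3·3k) = (29/3)/k.
So |(-5k + 9)/(3k + 12) + 5/3| < eps whenever k > (29/3)/eps.
Take K = (29/3)/eps. If k > K then |(-5k + 9)/(3k + 12) + 5/3| ≤ (29/3)/k < eps.

K = (29/3)/eps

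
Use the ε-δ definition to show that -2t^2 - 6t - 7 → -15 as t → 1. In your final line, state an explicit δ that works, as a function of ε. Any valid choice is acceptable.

δ = min(1, ε/12)

Suppose ε > 0. We want δ > 0 such that 0 < |t − 1| < δ implies |(-2t^2 - 6t - 7) + 15| < ε.
(-2t^2 - 6t - 7) + 15 = -2t^2 - 6t + 8 = (t − 1)(-2t - 8).
So |(-2t^2 - 6t - 7) + 15| = |t − 1|·|-2t - 8|.
Assume first that |t − 1| < 1, so |t| < 2. Then |-2t - 8| ≤ 2·2 + 8 = 12.
Hence |(-2t^2 - 6t - 7) + 15| ≤ 12|t − 1| < ε provided |t − 1| < ε/12.
Choosing δ = min(1, ε/12) ensures both conditions, hence |(-2t^2 - 6t - 7) + 15| < ε.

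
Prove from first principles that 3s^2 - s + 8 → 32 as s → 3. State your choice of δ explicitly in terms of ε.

δ = min(1, ε/20)

Suppose ε > 0. We want δ > 0 such that 0 < |s − 3| < δ implies |(3s^2 - s + 8) − 32| < ε.
(3s^2 - s + 8) − 32 = 3s^2 - s - 24 = (s − 3)(3s + 8).
So |(3s^2 - s + 8) − 32| = |s − 3|·|3s + 8|.
Assume first that |s − 3| < 1, so |s| < 4. Then |3s + 8| ≤ 3·4 + 8 = 20.
Hence |(3s^2 - s + 8) − 32| ≤ 20|s − 3| < ε provided |s − 3| < ε/20.
Choosing δ = min(1, ε/20) ensures both conditions, hence |(3s^2 - s + 8) − 32| < ε.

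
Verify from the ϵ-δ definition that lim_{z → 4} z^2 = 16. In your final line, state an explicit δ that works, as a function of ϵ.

δ = min(2, ϵ/10)

Fix ϵ > 0. We seek δ > 0 with 0 < |z − 4| < δ ⇒ |z^2 − 16| < ϵ.
Factor: z^2 − 16 = (z − 4)(z + 4), so |z^2 − 16| = |z − 4|·|z + 4|.
Impose δ ≤ 2 so that |z| < 6; then |z + 4| ≤ 10.
Hence |z^2 − 16| ≤ 10|z − 4|, which is < ϵ once |z − 4| < ϵ/10.
Take δ = min(2, ϵ/10). If 0 < |z − 4| < δ then both bounds hold and |z^2 − 16| ≤ 10|z − 4| < 10·(ϵ/10) = ϵ.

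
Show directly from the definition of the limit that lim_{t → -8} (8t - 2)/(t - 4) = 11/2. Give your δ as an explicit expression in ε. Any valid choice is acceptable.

Let ε > 0 be given. We want δ > 0 with 0 < |t + 8| < δ ⇒ |(8t - 2)/(t - 4) − (11/2)| < ε.
Combining over a common denominator, (8t - 2)/(t - 4) − (11/2) = [(8t - 2)·(-12) − (-66)·(t - 4)] / [(-12)·(t - 4)] = -30(t + 8) / ((-12)(t - 4)).
So |(8t - 2)/(t - 4) − (11/2)| = 30|t + 8| / (12·|t − 4|).
Require δ ≤ 6, so |t − 4| ≥ |-12| − |t + 8| > 12 − 6 = 6.
Hence |(8t - 2)/(t - 4) − (11/2)| < 30|t + 8|/(12·6) = (5/12)|t + 8|, which is < ε once |t + 8| < (12/5)ε.
Take δ = min(6, (12/5)ε). Then 0 < |t + 8| < δ forces both bounds, so |(8t - 2)/(t - 4) − (11/2)| < ε.

δ = min(6, (12/5)ε)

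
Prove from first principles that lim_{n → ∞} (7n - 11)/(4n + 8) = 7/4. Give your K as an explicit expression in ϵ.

K = (25/4)/ϵ

Let ϵ > 0 be given. For n ≥ 1, |(7n - 11)/(4n + 8) − (7/4)| = |-100|/(4(4n + 8)) = 100/(4(4n + 8)).
Since 4n + 8 ≥ 4n for n ≥ 1, this is ≤ 100/(4·4n) = (25/4)/n.
So |(7n - 11)/(4n + 8) − (7/4)| < ϵ whenever n > (25/4)/ϵ.
Take K = (25/4)/ϵ. If n > K then |(7n - 11)/(4n + 8) − (7/4)| ≤ (25/4)/n < ϵ.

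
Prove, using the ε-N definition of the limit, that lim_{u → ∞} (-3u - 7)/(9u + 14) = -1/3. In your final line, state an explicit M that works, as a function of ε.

Let ε > 0 be given. We seek M > 0 such that u > M implies |(-3u - 7)/(9u + 14) + 1/3| < ε.
(-3u - 7)/(9u + 14) + 1/3 = (9(-3u - 7) − (-3)(9u + 14)) / (9(9u + 14)) = -21/(9(9u + 14)).
For u > 0 we have 9u + 14 > 9u, so |(-3u - 7)/(9u + 14) + 1/3| = 21/(9(9u + 14)) < 21/(9·9u) = (7/27)/u.
Thus |(-3u - 7)/(9u + 14) + 1/3| < ε whenever u > (7/27)/ε.
Take M = (7/27)/ε. If u > M then |(-3u - 7)/(9u + 14) + 1/3| < (7/27)/u < ε.

M = (7/27)/ε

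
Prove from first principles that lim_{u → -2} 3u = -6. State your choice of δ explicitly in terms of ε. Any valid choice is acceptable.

Fix ε > 0. We need δ > 0 so that 0 < |u + 2| < δ implies |(3u) + 6| < ε.
|(3u) + 6| = |3u + 6| = 3|u + 2|.
Thus it suffices that |u + 2| < ε/3.
Choosing δ = ε/3 gives |(3u) + 6| = 3|u + 2| < ε whenever |u + 2| < δ.

δ = ε/3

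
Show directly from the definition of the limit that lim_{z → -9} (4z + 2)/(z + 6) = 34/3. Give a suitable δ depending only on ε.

δ = min(3/2, (9/44)ε)

Let ε > 0 be given. We want δ > 0 with 0 < |z + 9| < δ ⇒ |(4z + 2)/(z + 6) − (34/3)| < ε.
Combining over a common denominator, (4z + 2)/(z + 6) − (34/3) = [(4z + 2)·(-3) − (-34)·(z + 6)] / [(-3)·(z + 6)] = 22(z + 9) / ((-3)(z + 6)).
So |(4z + 2)/(z + 6) − (34/3)| = 22|z + 9| / (3·|z + 6|).
Restrict δ ≤ 3/2. Then |z + 9| < 3/2 gives |z + 6| = |(z + 9) + (-3)| ≥ 3 − 3/2 = 3/2.
Hence |(4z + 2)/(z + 6) − (34/3)| < 22|z + 9|/(3·(3/2)) = (44/9)|z + 9|, which is < ε once |z + 9| < (9/44)ε.
Take δ = min(3/2, (9/44)ε). Then 0 < |z + 9| < δ forces both bounds, so |(4z + 2)/(z + 6) − (34/3)| < ε.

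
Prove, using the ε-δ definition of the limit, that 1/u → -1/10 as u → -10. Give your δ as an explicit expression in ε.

δ = min(5, 50ε)

Fix ε > 0. We seek δ > 0 such that 0 < |u + 10| < δ implies |1/u + 1/10| < ε.
|1/u + 1/10| = |-10 − u|/(10·|u|) = |u + 10|/(10|u|).
Restrict δ ≤ 5. Then |u + 10| < 5 gives |u| > 5, so 10|u| > 50.
Then |1/u + 1/10| < |u + 10|/50, which is < ε when |u + 10| < 50ε.
Take δ = min(5, 50ε). Then 0 < |u + 10| < δ gives both |u + 10| < 5 and |u + 10| < 50ε, so |1/u + 1/10| < ε.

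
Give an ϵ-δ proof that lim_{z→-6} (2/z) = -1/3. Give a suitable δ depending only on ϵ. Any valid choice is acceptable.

Suppose ϵ > 0. We seek δ > 0 such that 0 < |z + 6| < δ implies |2/z + 1/3| < ϵ.
|2/z + 1/3| = 2·|-6 − z|/(6·|z|) = 2|z + 6|/(6|z|).
Require δ ≤ 3 so that |z| > 6 − 3 = 3, hence 6|z| > 18.
Then |2/z + 1/3| < 2|z + 6|/18, which is < ϵ when |z + 6| < 9ϵ.
Take δ = min(3, 9ϵ). Then 0 < |z + 6| < δ gives both |z + 6| < 3 and |z + 6| < 9ϵ, so |2/z + 1/3| < ϵ.

δ = min(3, 9ϵ)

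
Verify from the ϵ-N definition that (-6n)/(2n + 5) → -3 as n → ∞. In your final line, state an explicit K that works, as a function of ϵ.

K = (15/2)/ϵ

Let ϵ > 0. For n ≥ 1, |(-6n)/(2n + 5) + 3| = |30|/(2(2n + 5)) = 30/(2(2n + 5)).
Since 2n + 5 ≥ 2n for n ≥ 1, this is ≤ 30/(2·2n) = (15/2)/n.
So |(-6n)/(2n + 5) + 3| < ϵ whenever n > (15/2)/ϵ.
Take K = (15/2)/ϵ. If n > K then |(-6n)/(2n + 5) + 3| ≤ (15/2)/n < ϵ.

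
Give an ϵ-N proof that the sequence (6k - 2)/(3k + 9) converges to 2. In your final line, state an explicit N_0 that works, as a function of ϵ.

N_0 = (20/3)/ϵ

Let ϵ > 0 be given. For k ≥ 1, |(6k - 2)/(3k + 9) − 2| = |-60|/(3(3k + 9)) = 60/(3(3k + 9)).
Since 3k + 9 ≥ 3k for k ≥ 1, this is ≤ 60/(3·3k) = (20/3)/k.
So |(6k - 2)/(3k + 9) − 2| < ϵ whenever k > (20/3)/ϵ.
Take N_0 = (20/3)/ϵ. If k > N_0 then |(6k - 2)/(3k + 9) − 2| ≤ (20/3)/k < ϵ.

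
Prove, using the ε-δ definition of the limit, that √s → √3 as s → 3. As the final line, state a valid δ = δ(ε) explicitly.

δ = min(3, √3·ε)

Let ε > 0. We want δ > 0 such that 0 < |s − 3| < δ implies |√s − √3| < ε.
Rationalise: √s − √3 = (s − 3)/(√s + √3), so |√s − √3| = |s − 3|/(√s + √3).
Restrict δ ≤ 3 so that |s − 3| < 3 forces s > 0, and then √s + √3 > √3.
Hence |√s − √3| < |s − 3|/√3, which is < ε once |s − 3| < √3·ε.
Take δ = min(3, √3·ε). If 0 < |s − 3| < δ then s > 0 and |√s − √3| < |s − 3|/√3 < ε.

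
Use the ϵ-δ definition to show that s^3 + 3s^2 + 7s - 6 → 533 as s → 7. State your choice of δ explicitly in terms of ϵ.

Let ϵ > 0 be given. We want δ > 0 such that 0 < |s − 7| < δ implies |(s^3 + 3s^2 + 7s - 6) − 533| < ϵ.
(s^3 + 3s^2 + 7s - 6) − 533 = s^3 + 3s^2 + 7s - 539 = (s − 7)(s^2 + 10s + 77).
So |(s^3 + 3s^2 + 7s - 6) − 533| = |s − 7|·|s^2 + 10s + 77|.
Assume first that |s − 7| < 1, so |s| < 8. Then |s^2 + 10s + 77| ≤ 8^2 + 10·8 + 77 = 221.
Hence |(s^3 + 3s^2 + 7s - 6) − 533| ≤ 221|s − 7| < ϵ provided |s − 7| < ϵ/221.
Choosing δ = min(1, ϵ/221) ensures both conditions, hence |(s^3 + 3s^2 + 7s - 6) − 533| < ϵ.

δ = min(1, ϵ/221)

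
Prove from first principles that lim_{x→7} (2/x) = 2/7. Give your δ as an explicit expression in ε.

δ = min(7/2, (49/4)ε)

Suppose ε > 0. We seek δ > 0 such that 0 < |x − 7| < δ implies |2/x − (2/7)| < ε.
|2/x − (2/7)| = 2·|7 − x|/(7·|x|) = 2|x − 7|/(7|x|).
Require δ ≤ 7/2 so that |x| > 7 − 7/2 = 7/2, hence 7|x| > 49/2.
Then |2/x − (2/7)| < 2|x − 7|/(49/2), which is < ε when |x − 7| < (49/4)ε.
Take δ = min(7/2, (49/4)ε). Then 0 < |x − 7| < δ gives both |x − 7| < 7/2 and |x − 7| < (49/4)ε, so |2/x − (2/7)| < ε.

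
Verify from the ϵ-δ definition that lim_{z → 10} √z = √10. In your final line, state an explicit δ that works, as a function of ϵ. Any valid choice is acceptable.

Let ϵ > 0. We want δ > 0 such that 0 < |z − 10| < δ implies |√z − √10| < ϵ.
Multiplying by the conjugate, |√z − √10| = |z − 10|/(√z + √10).
Restrict δ ≤ 10 so that |z − 10| < 10 forces z > 0, and then √z + √10 > √10.
Hence |√z − √10| < |z − 10|/√10, which is < ϵ once |z − 10| < √10·ϵ.
Take δ = min(10, √10·ϵ). If 0 < |z − 10| < δ then z > 0 and |√z − √10| < |z − 10|/√10 < ϵ.

δ = min(10, √10·ϵ)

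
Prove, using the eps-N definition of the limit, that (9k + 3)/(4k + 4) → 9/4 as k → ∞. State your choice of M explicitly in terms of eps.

Suppose eps > 0. For k ≥ 1, |(9k + 3)/(4k + 4) − (9/4)| = |-24|/(4(4k + 4)) = 24/(4(4k + 4)).
Since 4k + 4 ≥ 4k for k ≥ 1, this is ≤ 24/(4·4k) = (3/2)/k.
So |(9k + 3)/(4k + 4) − (9/4)| < eps whenever k > (3/2)/eps.
Take M = (3/2)/eps. If k > M then |(9k + 3)/(4k + 4) − (9/4)| ≤ (3/2)/k < eps.

M = (3/2)/eps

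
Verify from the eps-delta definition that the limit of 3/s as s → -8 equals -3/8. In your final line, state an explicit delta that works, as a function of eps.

Let eps > 0 be given. We seek delta > 0 such that 0 < |s + 8| < delta implies |3/s + 3/8| < eps.
|3/s + 3/8| = 3·|-8 − s|/(8·|s|) = 3|s + 8|/(8|s|).
Restrict delta ≤ 4. Then |s + 8| < 4 gives |s| > 4, so 8|s| > 32.
Then |3/s + 3/8| < 3|s + 8|/32, which is < eps when |s + 8| < (32/3)eps.
Take delta = min(4, (32/3)eps). Then 0 < |s + 8| < delta gives both |s + 8| < 4 and |s + 8| < (32/3)eps, so |3/s + 3/8| < eps.

delta = min(4, (32/3)eps)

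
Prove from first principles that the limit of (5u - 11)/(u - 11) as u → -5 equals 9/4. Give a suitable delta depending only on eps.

Fix eps > 0. We want delta > 0 with 0 < |u + 5| < delta ⇒ |(5u - 11)/(u - 11) − (9/4)| < eps.
Combining over a common denominator, (5u - 11)/(u - 11) − (9/4) = [(5u - 11)·(-16) − (-36)·(u - 11)] / [(-16)·(u - 11)] = -44(u + 5) / ((-16)(u - 11)).
So |(5u - 11)/(u - 11) − (9/4)| = 44|u + 5| / (16·|u − 11|).
Restrict delta ≤ 8. Then |u + 5| < 8 gives |u − 11| = |(u + 5) + (-16)| ≥ 16 − 8 = 8.
Hence |(5u - 11)/(u - 11) − (9/4)| < 44|u + 5|/(16·8) = (11/32)|u + 5|, which is < eps once |u + 5| < (32/11)eps.
Take delta = min(8, (32/11)eps). Then 0 < |u + 5| < delta forces both bounds, so |(5u - 11)/(u - 11) − (9/4)| < eps.

delta = min(8, (32/11)eps)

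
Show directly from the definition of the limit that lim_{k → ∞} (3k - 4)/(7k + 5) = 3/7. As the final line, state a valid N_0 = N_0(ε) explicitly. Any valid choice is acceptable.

Let ε > 0. For k ≥ 1, |(3k - 4)/(7k + 5) − (3/7)| = |-43|/(7(7k + 5)) = 43/(7(7k + 5)).
Since 7k + 5 ≥ 7k for k ≥ 1, this is ≤ 43/(7·7k) = (43/49)/k.
So |(3k - 4)/(7k + 5) − (3/7)| < ε whenever k > (43/49)/ε.
Take N_0 = (43/49)/ε. If k > N_0 then |(3k - 4)/(7k + 5) − (3/7)| ≤ (43/49)/k < ε.

N_0 = (43/49)/ε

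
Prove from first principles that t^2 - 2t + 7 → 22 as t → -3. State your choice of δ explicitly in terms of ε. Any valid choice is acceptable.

Fix ε > 0. We want δ > 0 such that 0 < |t + 3| < δ implies |(t^2 - 2t + 7) − 22| < ε.
(t^2 - 2t + 7) − 22 = t^2 - 2t - 15 = (t + 3)(t - 5).
So |(t^2 - 2t + 7) − 22| = |t + 3|·|t - 5|.
Require δ ≤ 1. Then |t + 3| < 1 gives |t| < 4, and by the triangle inequality |t - 5| ≤ 4 + 5 = 9.
Hence |(t^2 - 2t + 7) − 22| ≤ 9|t + 3| < ε provided |t + 3| < ε/9.
Choosing δ = min(1, ε/9) ensures both conditions, hence |(t^2 - 2t + 7) − 22| < ε.

δ = min(1, ε/9)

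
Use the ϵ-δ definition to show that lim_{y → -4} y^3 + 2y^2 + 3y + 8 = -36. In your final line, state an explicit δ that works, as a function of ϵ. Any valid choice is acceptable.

Suppose ϵ > 0. We want δ > 0 such that 0 < |y + 4| < δ implies |(y^3 + 2y^2 + 3y + 8) + 36| < ϵ.
(y^3 + 2y^2 + 3y + 8) + 36 = y^3 + 2y^2 + 3y + 44 = (y + 4)(y^2 - 2y + 11).
So |(y^3 + 2y^2 + 3y + 8) + 36| = |y + 4|·|y^2 - 2y + 11|.
Require δ ≤ 2. Then |y + 4| < 2 gives |y| < 6, and by the triangle inequality |y^2 - 2y + 11| ≤ 6^2 + 2·6 + 11 = 59.
Hence |(y^3 + 2y^2 + 3y + 8) + 36| ≤ 59|y + 4| < ϵ provided |y + 4| < ϵ/59.
Take δ = min(2, ϵ/59). Then 0 < |y + 4| < δ gives both |y + 4| < 2 and |y + 4| < ϵ/59, so |(y^3 + 2y^2 + 3y + 8) + 36| < ϵ.

δ = min(2, ϵ/59)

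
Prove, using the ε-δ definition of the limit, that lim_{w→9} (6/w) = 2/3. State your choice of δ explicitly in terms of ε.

Fix ε > 0. We seek δ > 0 such that 0 < |w − 9| < δ implies |6/w − (2/3)| < ε.
|6/w − (2/3)| = 6·|9 − w|/(9·|w|) = 6|w − 9|/(9|w|).
Require δ ≤ 9/2 so that |w| > 9 − 9/2 = 9/2, hence 9|w| > 81/2.
Then |6/w − (2/3)| < 6|w − 9|/(81/2), which is < ε when |w − 9| < (27/4)ε.
Take δ = min(9/2, (27/4)ε). Then 0 < |w − 9| < δ gives both |w − 9| < 9/2 and |w − 9| < (27/4)ε, so |6/w − (2/3)| < ε.

δ = min(9/2, (27/4)ε)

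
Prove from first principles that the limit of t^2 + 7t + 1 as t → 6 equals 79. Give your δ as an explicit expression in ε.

δ = min(1, ε/20)

Let ε > 0 be given. We want δ > 0 such that 0 < |t − 6| < δ implies |(t^2 + 7t + 1) − 79| < ε.
(t^2 + 7t + 1) − 79 = t^2 + 7t - 78 = (t − 6)(t + 13).
So |(t^2 + 7t + 1) − 79| = |t − 6|·|t + 13|.
Assume first that |t − 6| < 1, so |t| < 7. Then |t + 13| ≤ 7 + 13 = 20.
Hence |(t^2 + 7t + 1) − 79| ≤ 20|t − 6| < ε provided |t − 6| < ε/20.
Choosing δ = min(1, ε/20) ensures both conditions, hence |(t^2 + 7t + 1) − 79| < ε.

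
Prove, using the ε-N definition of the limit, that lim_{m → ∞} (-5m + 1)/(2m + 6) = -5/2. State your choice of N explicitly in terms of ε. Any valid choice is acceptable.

N = 8/ε

Let ε > 0. For m ≥ 1, |(-5m + 1)/(2m + 6) + 5/2| = |32|/(2(2m + 6)) = 32/(2(2m + 6)).
Since 2m + 6 ≥ 2m for m ≥ 1, this is ≤ 32/(2·2m) = 8/m.
So |(-5m + 1)/(2m + 6) + 5/2| < ε whenever m > 8/ε.
Take N = 8/ε. If m > N then |(-5m + 1)/(2m + 6) + 5/2| ≤ 8/m < ε.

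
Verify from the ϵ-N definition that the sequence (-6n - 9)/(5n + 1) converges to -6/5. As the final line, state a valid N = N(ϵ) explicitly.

N = (39/25)/ϵ

Let ϵ > 0 be given. For n ≥ 1, |(-6n - 9)/(5n + 1) + 6/5| = |-39|/(5(5n + 1)) = 39/(5(5n + 1)).
Since 5n + 1 ≥ 5n for n ≥ 1, this is ≤ 39/(5·5n) = (39/25)/n.
So |(-6n - 9)/(5n + 1) + 6/5| < ϵ whenever n > (39/25)/ϵ.
Take N = (39/25)/ϵ. If n > N then |(-6n - 9)/(5n + 1) + 6/5| ≤ (39/25)/n < ϵ.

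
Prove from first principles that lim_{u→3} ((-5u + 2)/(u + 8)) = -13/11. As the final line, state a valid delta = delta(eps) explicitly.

Let eps > 0 be given. We want delta > 0 with 0 < |u − 3| < delta ⇒ |(-5u + 2)/(u + 8) + 13/11| < eps.
Combining over a common denominator, (-5u + 2)/(u + 8) + 13/11 = [(-5u + 2)·11 − (-13)·(u + 8)] / [11·(u + 8)] = -42(u − 3) / (11(u + 8)).
So |(-5u + 2)/(u + 8) + 13/11| = 42|u − 3| / (11·|u + 8|).
Require delta ≤ 11/2, so |u + 8| ≥ |11| − |u − 3| > 11 − 11/2 = 11/2.
Hence |(-5u + 2)/(u + 8) + 13/11| < 42|u − 3|/(11·(11/2)) = (84/121)|u − 3|, which is < eps once |u − 3| < (121/84)eps.
Take delta = min(11/2, (121/84)eps). Then 0 < |u − 3| < delta forces both bounds, so |(-5u + 2)/(u + 8) + 13/11| < eps.

delta = min(11/2, (121/84)eps)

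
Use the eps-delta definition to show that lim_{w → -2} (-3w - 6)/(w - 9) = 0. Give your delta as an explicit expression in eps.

Fix eps > 0. We want delta > 0 with 0 < |w + 2| < delta ⇒ |(-3w - 6)/(w - 9) − 0| < eps.
Combining over a common denominator, (-3w - 6)/(w - 9) − 0 = [(-3w - 6)·(-11) − 0·(w - 9)] / [(-11)·(w - 9)] = 33(w + 2) / ((-11)(w - 9)).
So |(-3w - 6)/(w - 9) − 0| = 33|w + 2| / (11·|w − 9|).
Require delta ≤ 11/2, so |w − 9| ≥ |-11| − |w + 2| > 11 − 11/2 = 11/2.
Hence |(-3w - 6)/(w - 9) − 0| < 33|w + 2|/(11·(11/2)) = (6/11)|w + 2|, which is < eps once |w + 2| < (11/6)eps.
Take delta = min(11/2, (11/6)eps). Then 0 < |w + 2| < delta forces both bounds, so |(-3w - 6)/(w - 9) − 0| < eps.

delta = min(11/2, (11/6)eps)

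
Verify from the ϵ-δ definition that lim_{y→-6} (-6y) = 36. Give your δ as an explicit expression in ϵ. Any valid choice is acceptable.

δ = ϵ/6

Let ϵ > 0. We need δ > 0 so that 0 < |y + 6| < δ implies |(-6y) − 36| < ϵ.
|(-6y) − 36| = |-6y - 36| = 6|y + 6|.
Thus it suffices that |y + 6| < ϵ/6.
Choosing δ = ϵ/6 gives |(-6y) − 36| = 6|y + 6| < ϵ whenever |y + 6| < δ.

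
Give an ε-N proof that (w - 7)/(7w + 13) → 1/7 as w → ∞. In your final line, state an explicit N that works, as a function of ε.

N = (62/49)/ε

Suppose ε > 0. We seek N > 0 such that w > N implies |(w - 7)/(7w + 13) − (1/7)| < ε.
(w - 7)/(7w + 13) − (1/7) = (7(w - 7) − (7w + 13)) / (7(7w + 13)) = -62/(7(7w + 13)).
For w > 0 we have 7w + 13 > 7w, so |(w - 7)/(7w + 13) − (1/7)| = 62/(7(7w + 13)) < 62/(7·7w) = (62/49)/w.
Thus |(w - 7)/(7w + 13) − (1/7)| < ε whenever w > (62/49)/ε.
Take N = (62/49)/ε. If w > N then |(w - 7)/(7w + 13) − (1/7)| < (62/49)/w < ε.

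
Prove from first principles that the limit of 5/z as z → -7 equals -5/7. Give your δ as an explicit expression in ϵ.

Suppose ϵ > 0. We seek δ > 0 such that 0 < |z + 7| < δ implies |5/z + 5/7| < ϵ.
|5/z + 5/7| = 5·|-7 − z|/(7·|z|) = 5|z + 7|/(7|z|).
Require δ ≤ 7/2 so that |z| > 7 − 7/2 = 7/2, hence 7|z| > 49/2.
Then |5/z + 5/7| < 5|z + 7|/(49/2), which is < ϵ when |z + 7| < (49/10)ϵ.
Take δ = min(7/2, (49/10)ϵ). Then 0 < |z + 7| < δ gives both |z + 7| < 7/2 and |z + 7| < (49/10)ϵ, so |5/z + 5/7| < ϵ.

δ = min(7/2, (49/10)ϵ)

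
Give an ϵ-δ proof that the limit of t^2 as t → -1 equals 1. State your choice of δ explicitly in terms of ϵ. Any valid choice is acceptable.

Suppose ϵ > 0. We seek δ > 0 with 0 < |t + 1| < δ ⇒ |t^2 − 1| < ϵ.
Factor: t^2 − 1 = (t + 1)(t - 1), so |t^2 − 1| = |t + 1|·|t - 1|.
Restrict δ ≤ 1. Then |t + 1| < 1 gives |t| < 2, so by the triangle inequality |t - 1| ≤ 2 + 1 = 3.
Hence |t^2 − 1| ≤ 3|t + 1|, which is < ϵ once |t + 1| < ϵ/3.
Take δ = min(1, ϵ/3). If 0 < |t + 1| < δ then both bounds hold and |t^2 − 1| ≤ 3|t + 1| < 3·(ϵ/3) = ϵ.

δ = min(1, ϵ/3)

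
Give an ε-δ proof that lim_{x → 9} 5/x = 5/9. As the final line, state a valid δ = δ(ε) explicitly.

δ = min(9/2, (81/10)ε)

Let ε > 0 be given. We seek δ > 0 such that 0 < |x − 9| < δ implies |5/x − (5/9)| < ε.
|5/x − (5/9)| = 5·|9 − x|/(9·|x|) = 5|x − 9|/(9|x|).
Require δ ≤ 9/2 so that |x| > 9 − 9/2 = 9/2, hence 9|x| > 81/2.
Then |5/x − (5/9)| < 5|x − 9|/(81/2), which is < ε when |x − 9| < (81/10)ε.
Take δ = min(9/2, (81/10)ε). Then 0 < |x − 9| < δ gives both |x − 9| < 9/2 and |x − 9| < (81/10)ε, so |5/x − (5/9)| < ε.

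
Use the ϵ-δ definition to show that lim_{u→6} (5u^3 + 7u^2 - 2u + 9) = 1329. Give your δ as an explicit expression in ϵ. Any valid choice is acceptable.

δ = min(2, ϵ/836)

Fix ϵ > 0. We want δ > 0 such that 0 < |u − 6| < δ implies |(5u^3 + 7u^2 - 2u + 9) − 1329| < ϵ.
(5u^3 + 7u^2 - 2u + 9) − 1329 = 5u^3 + 7u^2 - 2u - 1320 = (u − 6)(5u^2 + 37u + 220).
So |(5u^3 + 7u^2 - 2u + 9) − 1329| = |u − 6|·|5u^2 + 37u + 220|.
Require δ ≤ 2. Then |u − 6| < 2 gives |u| < 8, and by the triangle inequality |5u^2 + 37u + 220| ≤ 5·8^2 + 37·8 + 220 = 836.
Hence |(5u^3 + 7u^2 - 2u + 9) − 1329| ≤ 836|u − 6| < ϵ provided |u − 6| < ϵ/836.
Take δ = min(2, ϵ/836). Then 0 < |u − 6| < δ gives both |u − 6| < 2 and |u − 6| < ϵ/836, so |(5u^3 + 7u^2 - 2u + 9) − 1329| < ϵ.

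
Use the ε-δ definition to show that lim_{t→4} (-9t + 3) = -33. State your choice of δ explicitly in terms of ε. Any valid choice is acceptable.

δ = ε/9

Let ε > 0. We need δ > 0 so that 0 < |t − 4| < δ implies |(-9t + 3) + 33| < ε.
|(-9t + 3) + 33| = |-9t + 36| = 9|t − 4|.
Thus it suffices that |t − 4| < ε/9.
Take δ = ε/9. If 0 < |t − 4| < δ then |(-9t + 3) + 33| = 9|t − 4| < 9·(ε/9) = ε.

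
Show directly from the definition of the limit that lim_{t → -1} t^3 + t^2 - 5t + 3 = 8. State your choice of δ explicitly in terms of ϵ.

Fix ϵ > 0. We want δ > 0 such that 0 < |t + 1| < δ implies |(t^3 + t^2 - 5t + 3) − 8| < ϵ.
(t^3 + t^2 - 5t + 3) − 8 = t^3 + t^2 - 5t - 5 = (t + 1)(t^2 - 5).
So |(t^3 + t^2 - 5t + 3) − 8| = |t + 1|·|t^2 - 5|.
Require δ ≤ 1. Then |t + 1| < 1 gives |t| < 2, and by the triangle inequality |t^2 - 5| ≤ 2^2 + 5 = 9.
Hence |(t^3 + t^2 - 5t + 3) − 8| ≤ 9|t + 1| < ϵ provided |t + 1| < ϵ/9.
Choosing δ = min(1, ϵ/9) ensures both conditions, hence |(t^3 + t^2 - 5t + 3) − 8| < ϵ.

δ = min(1, ϵ/9)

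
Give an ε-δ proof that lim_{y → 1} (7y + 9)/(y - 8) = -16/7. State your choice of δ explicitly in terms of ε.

Suppose ε > 0. We want δ > 0 with 0 < |y − 1| < δ ⇒ |(7y + 9)/(y - 8) + 16/7| < ε.
Combining over a common denominator, (7y + 9)/(y - 8) + 16/7 = [(7y + 9)·(-7) − 16·(y - 8)] / [(-7)·(y - 8)] = -65(y − 1) / ((-7)(y - 8)).
So |(7y + 9)/(y - 8) + 16/7| = 65|y − 1| / (7·|y − 8|).
Restrict δ ≤ 7/2. Then |y − 1| < 7/2 gives |y − 8| = |(y − 1) + (-7)| ≥ 7 − 7/2 = 7/2.
Hence |(7y + 9)/(y - 8) + 16/7| < 65|y − 1|/(7·(7/2)) = (130/49)|y − 1|, which is < ε once |y − 1| < (49/130)ε.
Take δ = min(7/2, (49/130)ε). Then 0 < |y − 1| < δ forces both bounds, so |(7y + 9)/(y - 8) + 16/7| < ε.

δ = min(7/2, (49/130)ε)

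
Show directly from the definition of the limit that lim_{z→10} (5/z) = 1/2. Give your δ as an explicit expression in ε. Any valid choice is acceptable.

δ = min(5, 10ε)

Fix ε > 0. We seek δ > 0 such that 0 < |z − 10| < δ implies |5/z − (1/2)| < ε.
|5/z − (1/2)| = 5·|10 − z|/(10·|z|) = 5|z − 10|/(10|z|).
Require δ ≤ 5 so that |z| > 10 − 5 = 5, hence 10|z| > 50.
Then |5/z − (1/2)| < 5|z − 10|/50, which is < ε when |z − 10| < 10ε.
Take δ = min(5, 10ε). Then 0 < |z − 10| < δ gives both |z − 10| < 5 and |z − 10| < 10ε, so |5/z − (1/2)| < ε.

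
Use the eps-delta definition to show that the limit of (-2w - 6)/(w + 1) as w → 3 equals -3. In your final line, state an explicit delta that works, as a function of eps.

Fix eps > 0. We want delta > 0 with 0 < |w − 3| < delta ⇒ |(-2w - 6)/(w + 1) + 3| < eps.
Combining over a common denominator, (-2w - 6)/(w + 1) + 3 = [(-2w - 6)·4 − (-12)·(w + 1)] / [4·(w + 1)] = 4(w − 3) / (4(w + 1)).
So |(-2w - 6)/(w + 1) + 3| = 4|w − 3| / (4·|w + 1|).
Restrict delta ≤ 2. Then |w − 3| < 2 gives |w + 1| = |(w − 3) + 4| ≥ 4 − 2 = 2.
Hence |(-2w - 6)/(w + 1) + 3| < 4|w − 3|/(4·2) = (1/2)|w − 3|, which is < eps once |w − 3| < 2eps.
Take delta = min(2, 2eps). Then 0 < |w − 3| < delta forces both bounds, so |(-2w - 6)/(w + 1) + 3| < eps.

delta = min(2, 2eps)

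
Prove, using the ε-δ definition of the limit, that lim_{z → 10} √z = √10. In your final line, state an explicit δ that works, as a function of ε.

Let ε > 0 be given. We want δ > 0 such that 0 < |z − 10| < δ implies |√z − √10| < ε.
Multiplying by the conjugate, |√z − √10| = |z − 10|/(√z + √10).
Restrict δ ≤ 10 so that |z − 10| < 10 forces z > 0, and then √z + √10 > √10.
Hence |√z − √10| < |z − 10|/√10, which is < ε once |z − 10| < √10·ε.
Take δ = min(10, √10·ε). If 0 < |z − 10| < δ then z > 0 and |√z − √10| < |z − 10|/√10 < ε.

δ = min(10, √10·ε)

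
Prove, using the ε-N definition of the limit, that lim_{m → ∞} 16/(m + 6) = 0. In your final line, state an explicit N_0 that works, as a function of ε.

N_0 = 16/ε

Suppose ε > 0. For m ≥ 1, |16/(m + 6) − 0| = 16/(m + 6) ≤ 16/m.
We need 16/m < ε, i.e. m > 16/ε.
Take N_0 = 16/ε. If m > N_0 then |16/(m + 6)| ≤ 16/m < ε.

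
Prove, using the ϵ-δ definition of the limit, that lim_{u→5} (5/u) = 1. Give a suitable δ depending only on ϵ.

Fix ϵ > 0. We seek δ > 0 such that 0 < |u − 5| < δ implies |5/u − 1| < ϵ.
|5/u − 1| = 5·|5 − u|/(5·|u|) = 5|u − 5|/(5|u|).
Require δ ≤ 5/2 so that |u| > 5 − 5/2 = 5/2, hence 5|u| > 25/2.
Then |5/u − 1| < 5|u − 5|/(25/2), which is < ϵ when |u − 5| < (5/2)ϵ.
Take δ = min(5/2, (5/2)ϵ). Then 0 < |u − 5| < δ gives both |u − 5| < 5/2 and |u − 5| < (5/2)ϵ, so |5/u − 1| < ϵ.

δ = min(5/2, (5/2)ϵ)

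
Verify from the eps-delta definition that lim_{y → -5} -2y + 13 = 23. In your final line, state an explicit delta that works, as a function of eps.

Let eps > 0 be given. We need delta > 0 so that 0 < |y + 5| < delta implies |(-2y + 13) − 23| < eps.
|(-2y + 13) − 23| = |-2y - 10| = 2|y + 5|.
Thus it suffices that |y + 5| < eps/2.
Choosing delta = eps/2 gives |(-2y + 13) − 23| = 2|y + 5| < eps whenever |y + 5| < delta.

delta = eps/2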